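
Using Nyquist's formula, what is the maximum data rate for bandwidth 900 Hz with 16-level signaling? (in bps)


Rate = 2 * B * log2(M) = 2 * 900 * 4.0 = 7200.0

7200.0 bps


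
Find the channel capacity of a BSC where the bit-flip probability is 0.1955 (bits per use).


H(p) = -p*log2(p) - (1-p)*log2(1-p) = -0.1955*log2(0.1955) - 0.8045*log2(0.8045) = 0.460355 + 0.252481 = 0.7128. C = 1 - H(p) = 1 - 0.7128 = 0.2872

0.2872 bits


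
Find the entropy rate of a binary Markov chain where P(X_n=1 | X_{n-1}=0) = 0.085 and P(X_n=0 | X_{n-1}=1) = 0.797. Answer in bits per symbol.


Stationary distribution: pi_0 = p10/(p01+p10) = 0.9036, pi_1 = 0.0964. Entropy rate H' = pi_0*H(p01) + pi_1*H(p10) = 0.9036*0.4196 + 0.0964*0.7279 = 0.4493

0.4493 bits/symbol


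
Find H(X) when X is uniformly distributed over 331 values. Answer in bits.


H = log2(n) = log2(331) = 8.3707

8.3707 bits


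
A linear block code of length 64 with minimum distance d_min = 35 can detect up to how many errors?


Detection capability = d_min - 1 = 35 - 1 = 34

34 errors


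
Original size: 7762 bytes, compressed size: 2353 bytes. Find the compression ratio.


Ratio = original / compressed = 7762 / 2353 = 3.2988

3.2988


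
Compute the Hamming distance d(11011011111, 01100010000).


Count differing positions: ^ . ^ ^ ^ . . ^ ^ ^ ^ = 8 differences

8


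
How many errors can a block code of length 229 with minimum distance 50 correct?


Correction capability = floor((d-1)/2) = floor((50-1)/2) = 24

24 errors


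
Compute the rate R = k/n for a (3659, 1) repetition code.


Rate = k/n = 1/3659

1/3659


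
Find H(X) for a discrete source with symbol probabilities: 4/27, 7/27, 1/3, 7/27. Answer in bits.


H = -sum(p_i * log2(p_i)). Terms: -(4/27)*log2(4/27) = 0.408131; -(7/27)*log2(7/27) = 0.504916; -(1/3)*log2(1/3) = 0.528321; -(7/27)*log2(7/27) = 0.504916. H = 0.408131 + 0.504916 + 0.528321 + 0.504916 = 1.9463

1.9463 bits


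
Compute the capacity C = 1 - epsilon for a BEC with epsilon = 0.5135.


C = 1 - epsilon = 1 - 0.5135 = 0.4865

0.4865 bits


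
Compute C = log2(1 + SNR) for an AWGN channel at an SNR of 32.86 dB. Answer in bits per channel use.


SNR_linear = 10^(32.86/10) = 1931.9683; C = log2(1 + SNR_linear) = log2(1 + 1931.9683) = 10.9166

10.9166 bits/channel use


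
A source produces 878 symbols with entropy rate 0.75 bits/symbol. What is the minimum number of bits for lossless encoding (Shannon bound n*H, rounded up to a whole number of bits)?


Minimum bits >= n * H = 878 * 0.75 = 658.5, rounded up to a whole number of bits = 659

659 bits


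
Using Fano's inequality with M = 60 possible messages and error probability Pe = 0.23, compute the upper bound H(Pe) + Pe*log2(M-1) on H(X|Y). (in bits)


H(Pe) = -Pe*log2(Pe) - (1-Pe)*log2(1-Pe) = -0.23*log2(0.23) - 0.77*log2(0.77) = 0.487668 + 0.290344 = 0.778. Pe*log2(M-1) = 0.23*log2(59) = 1.353008. Bound = H(Pe) + Pe*log2(M-1) = 0.487668 + 0.290344 + 1.353008 = 2.131

2.131 bits


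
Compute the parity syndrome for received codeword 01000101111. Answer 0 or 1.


Syndrome = XOR of all bits = 0 XOR 1 XOR 0 XOR 0 XOR 0 XOR 1 XOR 0 XOR 1 XOR 1 XOR 1 XOR 1 = 0

0


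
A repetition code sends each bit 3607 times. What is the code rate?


Rate = k/n = 1/3607

1/3607


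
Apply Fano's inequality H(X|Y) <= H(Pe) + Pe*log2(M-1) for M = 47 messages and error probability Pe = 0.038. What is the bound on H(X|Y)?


H(Pe) = -Pe*log2(Pe) - (1-Pe)*log2(1-Pe) = -0.038*log2(0.038) - 0.962*log2(0.962) = 0.179279 + 0.053767 = 0.233. Pe*log2(M-1) = 0.038*log2(46) = 0.209895. Bound = H(Pe) + Pe*log2(M-1) = 0.179279 + 0.053767 + 0.209895 = 0.4429

0.4429 bits


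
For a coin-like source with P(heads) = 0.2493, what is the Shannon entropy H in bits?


H = -p*log2(p) - (1-p)*log2(1-p). -0.2493*log2(0.2493) = 0.499608; -0.7507*log2(0.7507) = 0.310558. H = 0.499608 + 0.310558 = 0.8102

0.8102 bits


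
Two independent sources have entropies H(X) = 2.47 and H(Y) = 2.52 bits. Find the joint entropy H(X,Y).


For independent variables, H(X,Y) = H(X) + H(Y) = 2.47 + 2.52 = 4.99

4.99 bits


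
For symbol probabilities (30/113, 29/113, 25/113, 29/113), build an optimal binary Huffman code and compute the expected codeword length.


Huffman construction (repeatedly merge the two least-probable nodes; each merge adds 1 bit to every symbol beneath it): 25/113 + 29/113 = 54/113; 29/113 + 30/113 = 59/113; 54/113 + 59/113 = 1. Resulting codeword lengths (in the order the probabilities were given): (2, 2, 2, 2). L_avg = sum(p_i * l_i) = 30/113*2 + 29/113*2 + 25/113*2 + 29/113*2 = 2

2.0 bits


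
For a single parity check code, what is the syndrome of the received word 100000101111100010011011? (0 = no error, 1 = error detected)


Syndrome = XOR of all bits = 1 XOR 0 XOR 0 XOR 0 XOR 0 XOR 0 XOR 1 XOR 0 XOR 1 XOR 1 XOR 1 XOR 1 XOR 1 XOR 0 XOR 0 XOR 0 XOR 1 XOR 0 XOR 0 XOR 1 XOR 1 XOR 0 XOR 1 XOR 1 = 0

0


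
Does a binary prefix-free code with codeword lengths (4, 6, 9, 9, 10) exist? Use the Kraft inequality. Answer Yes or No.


Kraft sum = sum(2^(-l_i)) = 0.083, need <= 1. Result: satisfied (a binary prefix-free code with these lengths exists)

Yes


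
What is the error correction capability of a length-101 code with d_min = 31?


Correction capability = floor((d-1)/2) = floor((31-1)/2) = 15

15 errors


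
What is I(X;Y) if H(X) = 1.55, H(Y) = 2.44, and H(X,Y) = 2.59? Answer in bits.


I(X;Y) = H(X) + H(Y) - H(X,Y) = 1.55 + 2.44 - 2.59 = 1.4

1.4 bits


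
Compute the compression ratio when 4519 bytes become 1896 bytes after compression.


Ratio = original / compressed = 4519 / 1896 = 2.3834

2.3834


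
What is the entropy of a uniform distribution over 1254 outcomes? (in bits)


H = log2(n) = log2(1254) = 10.2923

10.2923 bits


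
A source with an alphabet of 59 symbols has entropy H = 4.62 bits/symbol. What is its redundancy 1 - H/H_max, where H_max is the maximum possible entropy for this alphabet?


H_max = log2(K) = log2(59) = 5.8826 bits/symbol. Redundancy = 1 - H/H_max = 1 - 4.62/5.8826 = 1 - 0.7854 = 0.2146

0.2146


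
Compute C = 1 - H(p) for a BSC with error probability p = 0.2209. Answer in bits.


H(p) = -p*log2(p) - (1-p)*log2(1-p) = -0.2209*log2(0.2209) - 0.7791*log2(0.7791) = 0.481238 + 0.280569 = 0.7618. C = 1 - H(p) = 1 - 0.7618 = 0.2382

0.2382 bits


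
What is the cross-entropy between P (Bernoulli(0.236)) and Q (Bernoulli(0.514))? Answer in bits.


H(P,Q) = -p*log2(q) - (1-p)*log2(1-q). -0.236*log2(0.514) = 0.226598; -0.764*log2(0.486) = 0.795302. H(P,Q) = 0.226598 + 0.795302 = 1.0219

1.0219 bits


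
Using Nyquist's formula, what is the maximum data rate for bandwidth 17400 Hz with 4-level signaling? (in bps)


Rate = 2 * B * log2(M) = 2 * 17400 * 2.0 = 69600.0

69600.0 bps


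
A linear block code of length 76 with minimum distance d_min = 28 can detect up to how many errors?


Detection capability = d_min - 1 = 28 - 1 = 27

27 errors


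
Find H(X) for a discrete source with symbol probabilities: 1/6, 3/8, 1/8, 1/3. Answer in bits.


H = -sum(p_i * log2(p_i)). Terms: -(1/6)*log2(1/6) = 0.430827; -(3/8)*log2(3/8) = 0.530639; -(1/8)*log2(1/8) = 0.375000; -(1/3)*log2(1/3) = 0.528321. H = 0.430827 + 0.530639 + 0.375000 + 0.528321 = 1.8648

1.8648 bits


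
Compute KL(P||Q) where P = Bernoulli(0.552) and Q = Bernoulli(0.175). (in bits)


KL = p*log2(p/q) + (1-p)*log2((1-p)/(1-q)) = 0.552*log2(0.552/0.175) + 0.448*log2(0.448/0.825) = 0.5202

0.5202 bits


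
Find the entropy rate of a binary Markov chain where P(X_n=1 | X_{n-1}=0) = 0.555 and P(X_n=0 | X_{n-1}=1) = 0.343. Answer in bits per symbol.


Stationary distribution: pi_0 = p10/(p01+p10) = 0.382, pi_1 = 0.618. Entropy rate H' = pi_0*H(p01) + pi_1*H(p10) = 0.382*0.9913 + 0.618*0.9277 = 0.952

0.952 bits/symbol


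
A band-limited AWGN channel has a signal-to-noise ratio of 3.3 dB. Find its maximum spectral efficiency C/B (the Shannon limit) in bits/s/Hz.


SNR_linear = 10^(3.3/10) = 2.138; C/B = log2(1 + SNR_linear) = log2(1 + 2.138) = 1.6498

1.6498 bits/s/Hz


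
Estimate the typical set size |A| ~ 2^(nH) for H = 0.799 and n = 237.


log2|A_typical| = nH = 237 * 0.799 = 189.363, so |A_typical| ~ 2^189.363 = 1.009e+57

1.009e+57


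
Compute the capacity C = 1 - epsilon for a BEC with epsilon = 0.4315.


C = 1 - epsilon = 1 - 0.4315 = 0.5685

0.5685 bits


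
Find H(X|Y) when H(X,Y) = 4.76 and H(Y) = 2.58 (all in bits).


H(X|Y) = H(X,Y) - H(Y) = 4.76 - 2.58 = 2.18

2.18 bits


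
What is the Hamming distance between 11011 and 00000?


Count differing positions: ^ ^ . ^ ^ = 4 differences

4


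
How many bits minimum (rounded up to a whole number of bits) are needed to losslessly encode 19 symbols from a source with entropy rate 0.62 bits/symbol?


Minimum bits >= n * H = 19 * 0.62 = 11.78, rounded up to a whole number of bits = 12

12 bits


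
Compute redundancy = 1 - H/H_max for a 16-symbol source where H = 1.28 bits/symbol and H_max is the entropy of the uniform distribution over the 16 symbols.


H_max = log2(K) = log2(16) = 4.0 bits/symbol. Redundancy = 1 - H/H_max = 1 - 1.28/4.0 = 1 - 0.32 = 0.68

0.68


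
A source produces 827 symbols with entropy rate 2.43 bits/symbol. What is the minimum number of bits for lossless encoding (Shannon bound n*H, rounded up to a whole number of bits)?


Minimum bits >= n * H = 827 * 2.43 = 2009.61, rounded up to a whole number of bits = 2010

2010 bits


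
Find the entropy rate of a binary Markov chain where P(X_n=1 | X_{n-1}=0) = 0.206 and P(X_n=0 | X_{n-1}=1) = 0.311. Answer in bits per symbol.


Stationary distribution: pi_0 = p10/(p01+p10) = 0.6015, pi_1 = 0.3985. Entropy rate H' = pi_0*H(p01) + pi_1*H(p10) = 0.6015*0.7338 + 0.3985*0.8943 = 0.7977

0.7977 bits/symbol


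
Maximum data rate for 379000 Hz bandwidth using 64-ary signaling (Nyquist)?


Rate = 2 * B * log2(M) = 2 * 379000 * 6.0 = 4548000.0

4548000.0 bps


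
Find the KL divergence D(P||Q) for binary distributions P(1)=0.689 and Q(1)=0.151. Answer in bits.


KL = p*log2(p/q) + (1-p)*log2((1-p)/(1-q)) = 0.689*log2(0.689/0.151) + 0.311*log2(0.311/0.849) = 1.0583

1.0583 bits


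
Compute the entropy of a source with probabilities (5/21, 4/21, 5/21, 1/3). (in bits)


H = -sum(p_i * log2(p_i)). Terms: -(5/21)*log2(5/21) = 0.492950; -(4/21)*log2(4/21) = 0.455680; -(5/21)*log2(5/21) = 0.492950; -(1/3)*log2(1/3) = 0.528321. H = 0.492950 + 0.455680 + 0.492950 + 0.528321 = 1.9699

1.9699 bits


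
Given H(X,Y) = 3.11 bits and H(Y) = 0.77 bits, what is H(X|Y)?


H(X|Y) = H(X,Y) - H(Y) = 3.11 - 0.77 = 2.34

2.34 bits


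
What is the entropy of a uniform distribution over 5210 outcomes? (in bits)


H = log2(n) = log2(5210) = 12.3471

12.3471 bits


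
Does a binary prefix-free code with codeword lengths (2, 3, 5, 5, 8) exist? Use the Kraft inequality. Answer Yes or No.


Kraft sum = sum(2^(-l_i)) = 0.4414, need <= 1. Result: satisfied (a binary prefix-free code with these lengths exists)

Yes


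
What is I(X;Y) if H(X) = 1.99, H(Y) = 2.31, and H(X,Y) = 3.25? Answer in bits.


I(X;Y) = H(X) + H(Y) - H(X,Y) = 1.99 + 2.31 - 3.25 = 1.05

1.05 bits


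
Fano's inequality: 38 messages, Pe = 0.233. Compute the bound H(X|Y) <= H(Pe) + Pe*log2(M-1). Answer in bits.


H(Pe) = -Pe*log2(Pe) - (1-Pe)*log2(1-Pe) = -0.233*log2(0.233) - 0.767*log2(0.767) = 0.489672 + 0.293532 = 0.7832. Pe*log2(M-1) = 0.233*log2(37) = 1.213803. Bound = H(Pe) + Pe*log2(M-1) = 0.489672 + 0.293532 + 1.213803 = 1.997

1.997 bits


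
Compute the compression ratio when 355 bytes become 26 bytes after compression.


Ratio = original / compressed = 355 / 26 = 13.6538

13.6538


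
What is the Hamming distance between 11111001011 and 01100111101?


Count differing positions: ^ . . ^ ^ ^ ^ . ^ ^ . = 7 differences

7


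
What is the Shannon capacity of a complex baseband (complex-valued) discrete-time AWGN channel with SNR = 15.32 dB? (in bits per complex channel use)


SNR_linear = 10^(15.32/10) = 34.0408; C = log2(1 + SNR_linear) = log2(1 + 34.0408) = 5.131

5.131 bits/channel use


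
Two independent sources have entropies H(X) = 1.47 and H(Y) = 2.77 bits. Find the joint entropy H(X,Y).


For independent variables, H(X,Y) = H(X) + H(Y) = 1.47 + 2.77 = 4.24

4.24 bits


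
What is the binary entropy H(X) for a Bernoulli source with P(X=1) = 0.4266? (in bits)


H = -p*log2(p) - (1-p)*log2(1-p). -0.4266*log2(0.4266) = 0.524310; -0.5734*log2(0.5734) = 0.460088. H = 0.524310 + 0.460088 = 0.9844

0.9844 bits


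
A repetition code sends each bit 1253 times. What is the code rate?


Rate = k/n = 1/1253

1/1253


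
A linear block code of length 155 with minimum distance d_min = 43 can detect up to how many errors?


Detection capability = d_min - 1 = 43 - 1 = 42

42 errors


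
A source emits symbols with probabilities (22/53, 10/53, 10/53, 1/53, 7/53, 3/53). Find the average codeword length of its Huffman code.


Huffman construction (repeatedly merge the two least-probable nodes; each merge adds 1 bit to every symbol beneath it): 1/53 + 3/53 = 4/53; 4/53 + 7/53 = 11/53; 10/53 + 10/53 = 20/53; 11/53 + 20/53 = 31/53; 22/53 + 31/53 = 1. Resulting codeword lengths (in the order the probabilities were given): (1, 3, 3, 4, 3, 4). L_avg = sum(p_i * l_i) = 22/53*1 + 10/53*3 + 10/53*3 + 1/53*4 + 7/53*3 + 3/53*4 = 119/53 = 2.2453

2.2453 bits


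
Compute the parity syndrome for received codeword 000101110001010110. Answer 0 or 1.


Syndrome = XOR of all bits = 0 XOR 0 XOR 0 XOR 1 XOR 0 XOR 1 XOR 1 XOR 1 XOR 0 XOR 0 XOR 0 XOR 1 XOR 0 XOR 1 XOR 0 XOR 1 XOR 1 XOR 0 = 0

0


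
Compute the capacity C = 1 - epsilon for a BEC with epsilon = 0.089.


C = 1 - epsilon = 1 - 0.089 = 0.911

0.911 bits


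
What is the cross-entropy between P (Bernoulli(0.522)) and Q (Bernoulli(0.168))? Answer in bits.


H(P,Q) = -p*log2(q) - (1-p)*log2(1-q). -0.522*log2(0.168) = 1.343350; -0.478*log2(0.832) = 0.126835. H(P,Q) = 1.343350 + 0.126835 = 1.4702

1.4702 bits


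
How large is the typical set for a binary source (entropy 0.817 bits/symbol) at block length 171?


log2|A_typical| = nH = 171 * 0.817 = 139.707, so |A_typical| ~ 2^139.707 = 1.138e+42

1.138e+42


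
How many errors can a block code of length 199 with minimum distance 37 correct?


Correction capability = floor((d-1)/2) = floor((37-1)/2) = 18

18 errors


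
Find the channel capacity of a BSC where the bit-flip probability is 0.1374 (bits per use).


H(p) = -p*log2(p) - (1-p)*log2(1-p) = -0.1374*log2(0.1374) - 0.8626*log2(0.8626) = 0.393451 + 0.183938 = 0.5774. C = 1 - H(p) = 1 - 0.5774 = 0.4226

0.4226 bits


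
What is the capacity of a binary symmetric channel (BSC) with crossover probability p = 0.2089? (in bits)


H(p) = -p*log2(p) - (1-p)*log2(1-p) = -0.2089*log2(0.2089) - 0.7911*log2(0.7911) = 0.471929 + 0.267446 = 0.7394. C = 1 - H(p) = 1 - 0.7394 = 0.2606

0.2606 bits


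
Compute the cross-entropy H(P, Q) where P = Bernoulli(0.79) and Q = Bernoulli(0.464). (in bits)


H(P,Q) = -p*log2(q) - (1-p)*log2(1-q). -0.79*log2(0.464) = 0.875165; -0.21*log2(0.536) = 0.188936. H(P,Q) = 0.875165 + 0.188936 = 1.0641

1.0641 bits


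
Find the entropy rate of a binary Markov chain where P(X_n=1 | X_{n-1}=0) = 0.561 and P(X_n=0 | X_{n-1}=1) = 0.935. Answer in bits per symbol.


Stationary distribution: pi_0 = p10/(p01+p10) = 0.625, pi_1 = 0.375. Entropy rate H' = pi_0*H(p01) + pi_1*H(p10) = 0.625*0.9892 + 0.375*0.347 = 0.7484

0.7484 bits/symbol


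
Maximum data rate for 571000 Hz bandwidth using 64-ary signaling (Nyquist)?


Rate = 2 * B * log2(M) = 2 * 571000 * 6.0 = 6852000.0

6852000.0 bps


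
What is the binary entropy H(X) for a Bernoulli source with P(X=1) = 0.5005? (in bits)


H = -p*log2(p) - (1-p)*log2(1-p). -0.5005*log2(0.5005) = 0.499778; -0.4995*log2(0.4995) = 0.500221. H = 0.499778 + 0.500221 = 1.0

1.0 bits


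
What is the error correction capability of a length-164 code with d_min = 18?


Correction capability = floor((d-1)/2) = floor((18-1)/2) = 8

8 errors


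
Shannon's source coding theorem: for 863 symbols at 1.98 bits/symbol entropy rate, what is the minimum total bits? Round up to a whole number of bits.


Minimum bits >= n * H = 863 * 1.98 = 1708.74, rounded up to a whole number of bits = 1709

1709 bits


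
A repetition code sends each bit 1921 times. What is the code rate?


Rate = k/n = 1/1921

1/1921


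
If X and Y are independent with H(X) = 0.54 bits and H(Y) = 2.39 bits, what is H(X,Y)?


For independent variables, H(X,Y) = H(X) + H(Y) = 0.54 + 2.39 = 2.93

2.93 bits


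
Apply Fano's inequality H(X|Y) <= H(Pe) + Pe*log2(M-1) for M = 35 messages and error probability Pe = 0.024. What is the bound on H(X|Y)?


H(Pe) = -Pe*log2(Pe) - (1-Pe)*log2(1-Pe) = -0.024*log2(0.024) - 0.976*log2(0.976) = 0.129140 + 0.034206 = 0.1633. Pe*log2(M-1) = 0.024*log2(34) = 0.122099. Bound = H(Pe) + Pe*log2(M-1) = 0.129140 + 0.034206 + 0.122099 = 0.2854

0.2854 bits


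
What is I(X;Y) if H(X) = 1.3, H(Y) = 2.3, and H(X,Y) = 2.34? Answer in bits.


I(X;Y) = H(X) + H(Y) - H(X,Y) = 1.3 + 2.3 - 2.34 = 1.26

1.26 bits


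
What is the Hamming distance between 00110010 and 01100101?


Count differing positions: . ^ . ^ . ^ ^ ^ = 5 differences

5


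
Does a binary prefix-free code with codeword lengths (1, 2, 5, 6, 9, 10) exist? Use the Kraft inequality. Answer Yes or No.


Kraft sum = sum(2^(-l_i)) = 0.7998, need <= 1. Result: satisfied (a binary prefix-free code with these lengths exists)

Yes


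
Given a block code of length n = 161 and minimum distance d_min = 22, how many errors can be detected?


Detection capability = d_min - 1 = 22 - 1 = 21

21 errors


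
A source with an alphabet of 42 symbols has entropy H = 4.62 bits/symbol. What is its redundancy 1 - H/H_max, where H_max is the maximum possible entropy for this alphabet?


H_max = log2(K) = log2(42) = 5.3923 bits/symbol. Redundancy = 1 - H/H_max = 1 - 4.62/5.3923 = 1 - 0.8568 = 0.1432

0.1432


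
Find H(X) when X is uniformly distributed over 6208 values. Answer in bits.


H = log2(n) = log2(6208) = 12.5999

12.5999 bits


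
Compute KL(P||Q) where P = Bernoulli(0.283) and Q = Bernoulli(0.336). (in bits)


KL = p*log2(p/q) + (1-p)*log2((1-p)/(1-q)) = 0.283*log2(0.283/0.336) + 0.717*log2(0.717/0.664) = 0.0093

0.0093 bits


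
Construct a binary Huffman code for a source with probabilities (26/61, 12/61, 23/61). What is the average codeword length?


Huffman construction (repeatedly merge the two least-probable nodes; each merge adds 1 bit to every symbol beneath it): 12/61 + 23/61 = 35/61; 26/61 + 35/61 = 1. Resulting codeword lengths (in the order the probabilities were given): (1, 2, 2). L_avg = sum(p_i * l_i) = 26/61*1 + 12/61*2 + 23/61*2 = 96/61 = 1.5738

1.5738 bits


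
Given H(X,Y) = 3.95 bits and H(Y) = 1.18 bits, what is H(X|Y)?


H(X|Y) = H(X,Y) - H(Y) = 3.95 - 1.18 = 2.77

2.77 bits


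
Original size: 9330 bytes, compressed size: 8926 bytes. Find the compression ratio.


Ratio = original / compressed = 9330 / 8926 = 1.0453

1.0453


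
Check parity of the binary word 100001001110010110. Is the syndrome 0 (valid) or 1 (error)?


Syndrome = XOR of all bits = 1 XOR 0 XOR 0 XOR 0 XOR 0 XOR 1 XOR 0 XOR 0 XOR 1 XOR 1 XOR 1 XOR 0 XOR 0 XOR 1 XOR 0 XOR 1 XOR 1 XOR 0 = 0

0


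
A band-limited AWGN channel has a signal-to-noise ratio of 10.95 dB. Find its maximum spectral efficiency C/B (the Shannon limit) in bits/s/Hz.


SNR_linear = 10^(10.95/10) = 12.4451; C/B = log2(1 + SNR_linear) = log2(1 + 12.4451) = 3.749

3.749 bits/s/Hz


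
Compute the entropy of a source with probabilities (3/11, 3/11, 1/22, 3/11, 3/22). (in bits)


H = -sum(p_i * log2(p_i)). Terms: -(3/11)*log2(3/11) = 0.511219; -(3/11)*log2(3/11) = 0.511219; -(1/22)*log2(1/22) = 0.202701; -(3/11)*log2(3/11) = 0.511219; -(3/22)*log2(3/22) = 0.391973. H = 0.511219 + 0.511219 + 0.202701 + 0.511219 + 0.391973 = 2.1283

2.1283 bits


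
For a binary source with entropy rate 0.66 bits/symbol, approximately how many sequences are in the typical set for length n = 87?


log2|A_typical| = nH = 87 * 0.66 = 57.42, so |A_typical| ~ 2^57.42 = 1.928e+17

1.928e+17


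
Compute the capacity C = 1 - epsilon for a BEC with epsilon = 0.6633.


C = 1 - epsilon = 1 - 0.6633 = 0.3367

0.3367 bits


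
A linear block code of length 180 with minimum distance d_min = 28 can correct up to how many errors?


Correction capability = floor((d-1)/2) = floor((28-1)/2) = 13

13 errors


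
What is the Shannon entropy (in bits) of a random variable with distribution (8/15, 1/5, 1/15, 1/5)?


H = -sum(p_i * log2(p_i)). Terms: -(8/15)*log2(8/15) = 0.483675; -(1/5)*log2(1/5) = 0.464386; -(1/15)*log2(1/15) = 0.260459; -(1/5)*log2(1/5) = 0.464386. H = 0.483675 + 0.464386 + 0.260459 + 0.464386 = 1.6729

1.6729 bits


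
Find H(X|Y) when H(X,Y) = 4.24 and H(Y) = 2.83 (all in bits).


H(X|Y) = H(X,Y) - H(Y) = 4.24 - 2.83 = 1.41

1.41 bits


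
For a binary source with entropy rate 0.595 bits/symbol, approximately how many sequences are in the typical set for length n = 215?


log2|A_typical| = nH = 215 * 0.595 = 127.925, so |A_typical| ~ 2^127.925 = 3.230e+38

3.230e+38


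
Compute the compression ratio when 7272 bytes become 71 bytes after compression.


Ratio = original / compressed = 7272 / 71 = 102.4225

102.4225


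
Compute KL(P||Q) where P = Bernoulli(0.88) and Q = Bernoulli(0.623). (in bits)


KL = p*log2(p/q) + (1-p)*log2((1-p)/(1-q)) = 0.88*log2(0.88/0.623) + 0.12*log2(0.12/0.377) = 0.2403

0.2403 bits


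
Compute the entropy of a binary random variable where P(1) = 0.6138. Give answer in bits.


H = -p*log2(p) - (1-p)*log2(1-p). -0.6138*log2(0.6138) = 0.432213; -0.3862*log2(0.3862) = 0.530090. H = 0.432213 + 0.530090 = 0.9623

0.9623 bits


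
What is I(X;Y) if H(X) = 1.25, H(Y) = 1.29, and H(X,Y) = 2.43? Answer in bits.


I(X;Y) = H(X) + H(Y) - H(X,Y) = 1.25 + 1.29 - 2.43 = 0.11

0.11 bits


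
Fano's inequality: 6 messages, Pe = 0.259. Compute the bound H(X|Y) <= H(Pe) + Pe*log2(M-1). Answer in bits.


H(Pe) = -Pe*log2(Pe) - (1-Pe)*log2(1-Pe) = -0.259*log2(0.259) - 0.741*log2(0.741) = 0.504785 + 0.320449 = 0.8252. Pe*log2(M-1) = 0.259*log2(5) = 0.601379. Bound = H(Pe) + Pe*log2(M-1) = 0.504785 + 0.320449 + 0.601379 = 1.4266

1.4266 bits


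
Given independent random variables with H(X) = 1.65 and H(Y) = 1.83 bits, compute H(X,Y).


For independent variables, H(X,Y) = H(X) + H(Y) = 1.65 + 1.83 = 3.48

3.48 bits


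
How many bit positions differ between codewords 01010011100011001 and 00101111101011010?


Count differing positions: . ^ ^ ^ ^ ^ . . . . ^ . . . . ^ ^ = 8 differences

8


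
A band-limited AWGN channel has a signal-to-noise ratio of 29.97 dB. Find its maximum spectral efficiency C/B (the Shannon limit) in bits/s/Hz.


SNR_linear = 10^(29.97/10) = 993.116; C/B = log2(1 + SNR_linear) = log2(1 + 993.116) = 9.9573

9.9573 bits/s/Hz


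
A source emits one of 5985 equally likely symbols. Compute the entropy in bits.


H = log2(n) = log2(5985) = 12.5471

12.5471 bits


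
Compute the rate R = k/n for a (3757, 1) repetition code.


Rate = k/n = 1/3757

1/3757


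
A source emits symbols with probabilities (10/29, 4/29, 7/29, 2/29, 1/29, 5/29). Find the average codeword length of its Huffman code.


Huffman construction (repeatedly merge the two least-probable nodes; each merge adds 1 bit to every symbol beneath it): 1/29 + 2/29 = 3/29; 3/29 + 4/29 = 7/29; 5/29 + 7/29 = 12/29; 7/29 + 10/29 = 17/29; 12/29 + 17/29 = 1. Resulting codeword lengths (in the order the probabilities were given): (2, 3, 2, 4, 4, 2). L_avg = sum(p_i * l_i) = 10/29*2 + 4/29*3 + 7/29*2 + 2/29*4 + 1/29*4 + 5/29*2 = 68/29 = 2.3448

2.3448 bits


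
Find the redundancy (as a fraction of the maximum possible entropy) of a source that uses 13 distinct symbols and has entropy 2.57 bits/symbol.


H_max = log2(K) = log2(13) = 3.7004 bits/symbol. Redundancy = 1 - H/H_max = 1 - 2.57/3.7004 = 1 - 0.6945 = 0.3055

0.3055


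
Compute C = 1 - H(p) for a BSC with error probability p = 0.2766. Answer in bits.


H(p) = -p*log2(p) - (1-p)*log2(1-p) = -0.2766*log2(0.2766) - 0.7234*log2(0.7234) = 0.512852 + 0.337925 = 0.8508. C = 1 - H(p) = 1 - 0.8508 = 0.1492

0.1492 bits


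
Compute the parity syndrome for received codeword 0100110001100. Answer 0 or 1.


Syndrome = XOR of all bits = 0 XOR 1 XOR 0 XOR 0 XOR 1 XOR 1 XOR 0 XOR 0 XOR 0 XOR 1 XOR 1 XOR 0 XOR 0 = 1

1


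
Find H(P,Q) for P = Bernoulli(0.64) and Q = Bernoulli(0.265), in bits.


H(P,Q) = -p*log2(q) - (1-p)*log2(1-q). -0.64*log2(0.265) = 1.226199; -0.36*log2(0.735) = 0.159906. H(P,Q) = 1.226199 + 0.159906 = 1.3861

1.3861 bits


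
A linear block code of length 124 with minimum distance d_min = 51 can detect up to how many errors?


Detection capability = d_min - 1 = 51 - 1 = 50

50 errors


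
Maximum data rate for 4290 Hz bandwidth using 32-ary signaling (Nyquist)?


Rate = 2 * B * log2(M) = 2 * 4290 * 5.0 = 42900.0

42900.0 bps


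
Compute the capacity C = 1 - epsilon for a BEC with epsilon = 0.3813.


C = 1 - epsilon = 1 - 0.3813 = 0.6187

0.6187 bits


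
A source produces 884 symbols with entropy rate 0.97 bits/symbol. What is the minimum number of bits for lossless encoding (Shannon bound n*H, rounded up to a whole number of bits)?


Minimum bits >= n * H = 884 * 0.97 = 857.48, rounded up to a whole number of bits = 858

858 bits


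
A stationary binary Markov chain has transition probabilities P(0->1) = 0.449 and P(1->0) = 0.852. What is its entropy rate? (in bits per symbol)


Stationary distribution: pi_0 = p10/(p01+p10) = 0.6549, pi_1 = 0.3451. Entropy rate H' = pi_0*H(p01) + pi_1*H(p10) = 0.6549*0.9925 + 0.3451*0.6048 = 0.8587

0.8587 bits/symbol


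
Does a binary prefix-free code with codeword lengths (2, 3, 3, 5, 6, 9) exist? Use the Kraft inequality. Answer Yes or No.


Kraft sum = sum(2^(-l_i)) = 0.5488, need <= 1. Result: satisfied (a binary prefix-free code with these lengths exists)

Yes


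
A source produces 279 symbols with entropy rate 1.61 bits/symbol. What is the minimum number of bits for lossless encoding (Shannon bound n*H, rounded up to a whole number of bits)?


Minimum bits >= n * H = 279 * 1.61 = 449.19, rounded up to a whole number of bits = 450

450 bits


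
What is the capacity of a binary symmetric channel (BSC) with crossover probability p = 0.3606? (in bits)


H(p) = -p*log2(p) - (1-p)*log2(1-p) = -0.3606*log2(0.3606) - 0.6394*log2(0.6394) = 0.530633 + 0.412547 = 0.9432. C = 1 - H(p) = 1 - 0.9432 = 0.0568

0.0568 bits


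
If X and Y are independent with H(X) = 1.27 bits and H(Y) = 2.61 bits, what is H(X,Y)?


For independent variables, H(X,Y) = H(X) + H(Y) = 1.27 + 2.61 = 3.88

3.88 bits


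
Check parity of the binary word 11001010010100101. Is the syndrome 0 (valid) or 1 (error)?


Syndrome = XOR of all bits = 1 XOR 1 XOR 0 XOR 0 XOR 1 XOR 0 XOR 1 XOR 0 XOR 0 XOR 1 XOR 0 XOR 1 XOR 0 XOR 0 XOR 1 XOR 0 XOR 1 = 0

0


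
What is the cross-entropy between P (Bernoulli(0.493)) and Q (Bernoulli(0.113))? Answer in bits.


H(P,Q) = -p*log2(q) - (1-p)*log2(1-q). -0.493*log2(0.113) = 1.550783; -0.507*log2(0.887) = 0.087708. H(P,Q) = 1.550783 + 0.087708 = 1.6385

1.6385 bits


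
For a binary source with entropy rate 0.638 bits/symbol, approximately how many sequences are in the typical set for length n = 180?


log2|A_typical| = nH = 180 * 0.638 = 114.84, so |A_typical| ~ 2^114.84 = 3.718e+34

3.718e+34


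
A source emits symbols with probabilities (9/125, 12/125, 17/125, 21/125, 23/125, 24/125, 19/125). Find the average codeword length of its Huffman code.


Huffman construction (repeatedly merge the two least-probable nodes; each merge adds 1 bit to every symbol beneath it): 9/125 + 12/125 = 21/125; 17/125 + 19/125 = 36/125; 21/125 + 21/125 = 42/125; 23/125 + 24/125 = 47/125; 36/125 + 42/125 = 78/125; 47/125 + 78/125 = 1. Resulting codeword lengths (in the order the probabilities were given): (4, 4, 3, 3, 2, 2, 3). L_avg = sum(p_i * l_i) = 9/125*4 + 12/125*4 + 17/125*3 + 21/125*3 + 23/125*2 + 24/125*2 + 19/125*3 = 349/125 = 2.792

2.792 bits


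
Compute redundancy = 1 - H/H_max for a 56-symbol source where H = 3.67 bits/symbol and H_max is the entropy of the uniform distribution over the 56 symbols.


H_max = log2(K) = log2(56) = 5.8074 bits/symbol. Redundancy = 1 - H/H_max = 1 - 3.67/5.8074 = 1 - 0.632 = 0.368

0.368


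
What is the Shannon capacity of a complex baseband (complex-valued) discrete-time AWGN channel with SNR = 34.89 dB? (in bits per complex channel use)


SNR_linear = 10^(34.89/10) = 3083.188; C = log2(1 + SNR_linear) = log2(1 + 3083.188) = 11.5907

11.5907 bits/channel use


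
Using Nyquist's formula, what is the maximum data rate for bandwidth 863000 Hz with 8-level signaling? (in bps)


Rate = 2 * B * log2(M) = 2 * 863000 * 3.0 = 5178000.0

5178000.0 bps


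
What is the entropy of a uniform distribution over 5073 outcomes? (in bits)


H = log2(n) = log2(5073) = 12.3086

12.3086 bits


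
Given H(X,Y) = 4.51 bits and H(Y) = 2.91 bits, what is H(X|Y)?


H(X|Y) = H(X,Y) - H(Y) = 4.51 - 2.91 = 1.6

1.6 bits


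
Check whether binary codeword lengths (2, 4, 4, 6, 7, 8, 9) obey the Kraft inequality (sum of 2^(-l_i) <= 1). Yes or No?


Kraft sum = sum(2^(-l_i)) = 0.4043, need <= 1. Result: satisfied (a binary prefix-free code with these lengths exists)

Yes


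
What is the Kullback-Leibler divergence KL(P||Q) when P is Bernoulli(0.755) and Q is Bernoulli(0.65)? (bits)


KL = p*log2(p/q) + (1-p)*log2((1-p)/(1-q)) = 0.755*log2(0.755/0.65) + 0.245*log2(0.245/0.35) = 0.037

0.037 bits


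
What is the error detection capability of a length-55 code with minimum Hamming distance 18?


Detection capability = d_min - 1 = 18 - 1 = 17

17 errors


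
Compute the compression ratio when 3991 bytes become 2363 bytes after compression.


Ratio = original / compressed = 3991 / 2363 = 1.689

1.689


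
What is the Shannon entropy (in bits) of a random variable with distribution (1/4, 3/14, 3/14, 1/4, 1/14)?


H = -sum(p_i * log2(p_i)). Terms: -(1/4)*log2(1/4) = 0.500000; -(3/14)*log2(3/14) = 0.476227; -(3/14)*log2(3/14) = 0.476227; -(1/4)*log2(1/4) = 0.500000; -(1/14)*log2(1/14) = 0.271954. H = 0.500000 + 0.476227 + 0.476227 + 0.500000 + 0.271954 = 2.2244

2.2244 bits


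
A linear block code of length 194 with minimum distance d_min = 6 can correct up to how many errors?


Correction capability = floor((d-1)/2) = floor((6-1)/2) = 2

2 errors


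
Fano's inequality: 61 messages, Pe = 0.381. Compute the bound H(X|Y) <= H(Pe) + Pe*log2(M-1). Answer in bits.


H(Pe) = -Pe*log2(Pe) - (1-Pe)*log2(1-Pe) = -0.381*log2(0.381) - 0.619*log2(0.619) = 0.530404 + 0.428341 = 0.9587. Pe*log2(M-1) = 0.381*log2(60) = 2.250525. Bound = H(Pe) + Pe*log2(M-1) = 0.530404 + 0.428341 + 2.250525 = 3.2093

3.2093 bits


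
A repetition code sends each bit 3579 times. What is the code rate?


Rate = k/n = 1/3579

1/3579


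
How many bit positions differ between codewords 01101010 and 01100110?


Count differing positions: . . . . ^ ^ . . = 2 differences

2


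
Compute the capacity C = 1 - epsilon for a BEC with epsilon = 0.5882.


C = 1 - epsilon = 1 - 0.5882 = 0.4118

0.4118 bits


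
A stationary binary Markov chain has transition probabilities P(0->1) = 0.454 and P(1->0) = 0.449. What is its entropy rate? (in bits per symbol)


Stationary distribution: pi_0 = p10/(p01+p10) = 0.4972, pi_1 = 0.5028. Entropy rate H' = pi_0*H(p01) + pi_1*H(p10) = 0.4972*0.9939 + 0.5028*0.9925 = 0.9932

0.9932 bits/symbol


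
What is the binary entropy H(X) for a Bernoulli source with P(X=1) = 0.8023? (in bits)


H = -p*log2(p) - (1-p)*log2(1-p). -0.8023*log2(0.8023) = 0.254960; -0.1977*log2(0.1977) = 0.462344. H = 0.254960 + 0.462344 = 0.7173

0.7173 bits


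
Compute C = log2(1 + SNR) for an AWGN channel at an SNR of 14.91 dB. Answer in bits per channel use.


SNR_linear = 10^(14.91/10) = 30.9742; C = log2(1 + SNR_linear) = log2(1 + 30.9742) = 4.9988

4.9988 bits/channel use


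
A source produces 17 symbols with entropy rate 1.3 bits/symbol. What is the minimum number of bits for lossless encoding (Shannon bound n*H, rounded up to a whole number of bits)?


Minimum bits >= n * H = 17 * 1.3 = 22.1, rounded up to a whole number of bits = 23

23 bits


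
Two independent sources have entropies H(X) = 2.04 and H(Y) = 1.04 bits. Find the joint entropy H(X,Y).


For independent variables, H(X,Y) = H(X) + H(Y) = 2.04 + 1.04 = 3.08

3.08 bits


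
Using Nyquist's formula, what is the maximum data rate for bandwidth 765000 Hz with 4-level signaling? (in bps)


Rate = 2 * B * log2(M) = 2 * 765000 * 2.0 = 3060000.0

3060000.0 bps


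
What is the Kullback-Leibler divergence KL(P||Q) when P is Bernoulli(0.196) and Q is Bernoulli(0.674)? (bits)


KL = p*log2(p/q) + (1-p)*log2((1-p)/(1-q)) = 0.196*log2(0.196/0.674) + 0.804*log2(0.804/0.326) = 0.6978

0.6978 bits


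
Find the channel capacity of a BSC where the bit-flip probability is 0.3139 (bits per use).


H(p) = -p*log2(p) - (1-p)*log2(1-p) = -0.3139*log2(0.3139) - 0.6861*log2(0.6861) = 0.524722 + 0.372902 = 0.8976. C = 1 - H(p) = 1 - 0.8976 = 0.1024

0.1024 bits


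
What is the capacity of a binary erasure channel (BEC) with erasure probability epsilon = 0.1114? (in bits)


C = 1 - epsilon = 1 - 0.1114 = 0.8886

0.8886 bits


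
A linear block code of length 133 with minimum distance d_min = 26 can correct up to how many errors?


Correction capability = floor((d-1)/2) = floor((26-1)/2) = 12

12 errors


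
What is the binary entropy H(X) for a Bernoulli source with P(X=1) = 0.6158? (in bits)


H = -p*log2(p) - (1-p)*log2(1-p). -0.6158*log2(0.6158) = 0.430731; -0.3842*log2(0.3842) = 0.530223. H = 0.430731 + 0.530223 = 0.961

0.961 bits


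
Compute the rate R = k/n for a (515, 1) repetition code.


Rate = k/n = 1/515

1/515


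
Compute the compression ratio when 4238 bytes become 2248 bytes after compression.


Ratio = original / compressed = 4238 / 2248 = 1.8852

1.8852


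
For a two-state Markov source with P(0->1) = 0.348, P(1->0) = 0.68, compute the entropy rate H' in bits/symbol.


Stationary distribution: pi_0 = p10/(p01+p10) = 0.6615, pi_1 = 0.3385. Entropy rate H' = pi_0*H(p01) + pi_1*H(p10) = 0.6615*0.9323 + 0.3385*0.9044 = 0.9228

0.9228 bits/symbol


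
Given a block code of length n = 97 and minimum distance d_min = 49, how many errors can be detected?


Detection capability = d_min - 1 = 49 - 1 = 48

48 errors


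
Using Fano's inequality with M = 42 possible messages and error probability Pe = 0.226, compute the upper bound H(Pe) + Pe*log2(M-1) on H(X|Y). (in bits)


H(Pe) = -Pe*log2(Pe) - (1-Pe)*log2(1-Pe) = -0.226*log2(0.226) - 0.774*log2(0.774) = 0.484907 + 0.286066 = 0.771. Pe*log2(M-1) = 0.226*log2(41) = 1.210807. Bound = H(Pe) + Pe*log2(M-1) = 0.484907 + 0.286066 + 1.210807 = 1.9818

1.9818 bits


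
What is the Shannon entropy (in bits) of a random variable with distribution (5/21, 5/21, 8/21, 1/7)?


H = -sum(p_i * log2(p_i)). Terms: -(5/21)*log2(5/21) = 0.492950; -(5/21)*log2(5/21) = 0.492950; -(8/21)*log2(8/21) = 0.530407; -(1/7)*log2(1/7) = 0.401051. H = 0.492950 + 0.492950 + 0.530407 + 0.401051 = 1.9174

1.9174 bits


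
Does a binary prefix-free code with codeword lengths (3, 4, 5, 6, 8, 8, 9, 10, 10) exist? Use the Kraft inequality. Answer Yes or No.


Kraft sum = sum(2^(-l_i)) = 0.2461, need <= 1. Result: satisfied (a binary prefix-free code with these lengths exists)

Yes


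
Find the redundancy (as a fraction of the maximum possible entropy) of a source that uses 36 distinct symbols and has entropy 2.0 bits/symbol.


H_max = log2(K) = log2(36) = 5.1699 bits/symbol. Redundancy = 1 - H/H_max = 1 - 2.0/5.1699 = 1 - 0.3869 = 0.6131

0.6131


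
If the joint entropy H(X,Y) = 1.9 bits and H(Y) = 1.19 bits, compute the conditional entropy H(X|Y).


H(X|Y) = H(X,Y) - H(Y) = 1.9 - 1.19 = 0.71

0.71 bits


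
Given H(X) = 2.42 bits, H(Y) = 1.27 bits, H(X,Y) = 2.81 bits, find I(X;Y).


I(X;Y) = H(X) + H(Y) - H(X,Y) = 2.42 + 1.27 - 2.81 = 0.88

0.88 bits


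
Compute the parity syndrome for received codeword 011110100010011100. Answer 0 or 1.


Syndrome = XOR of all bits = 0 XOR 1 XOR 1 XOR 1 XOR 1 XOR 0 XOR 1 XOR 0 XOR 0 XOR 0 XOR 1 XOR 0 XOR 0 XOR 1 XOR 1 XOR 1 XOR 0 XOR 0 = 1

1


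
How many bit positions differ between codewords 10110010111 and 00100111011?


Count differing positions: ^ . . ^ . ^ . ^ ^ . . = 5 differences

5


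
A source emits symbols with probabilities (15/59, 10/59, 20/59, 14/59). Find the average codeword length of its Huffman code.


Huffman construction (repeatedly merge the two least-probable nodes; each merge adds 1 bit to every symbol beneath it): 10/59 + 14/59 = 24/59; 15/59 + 20/59 = 35/59; 24/59 + 35/59 = 1. Resulting codeword lengths (in the order the probabilities were given): (2, 2, 2, 2). L_avg = sum(p_i * l_i) = 15/59*2 + 10/59*2 + 20/59*2 + 14/59*2 = 2

2.0 bits


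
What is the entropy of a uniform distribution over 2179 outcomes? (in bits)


H = log2(n) = log2(2179) = 11.0895

11.0895 bits


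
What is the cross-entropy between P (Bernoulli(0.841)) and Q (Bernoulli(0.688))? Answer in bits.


H(P,Q) = -p*log2(q) - (1-p)*log2(1-q). -0.841*log2(0.688) = 0.453736; -0.159*log2(0.312) = 0.267181. H(P,Q) = 0.453736 + 0.267181 = 0.7209

0.7209 bits


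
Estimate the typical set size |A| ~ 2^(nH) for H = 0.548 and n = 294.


log2|A_typical| = nH = 294 * 0.548 = 161.112, so |A_typical| ~ 2^161.112 = 3.159e+48

3.159e+48


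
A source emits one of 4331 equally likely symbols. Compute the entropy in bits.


H = log2(n) = log2(4331) = 12.0805

12.0805 bits


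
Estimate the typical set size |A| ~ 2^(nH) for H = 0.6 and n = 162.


log2|A_typical| = nH = 162 * 0.6 = 97.2, so |A_typical| ~ 2^97.2 = 1.820e+29

1.820e+29


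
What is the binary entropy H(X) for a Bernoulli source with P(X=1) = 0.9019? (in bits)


H = -p*log2(p) - (1-p)*log2(1-p). -0.9019*log2(0.9019) = 0.134348; -0.0981*log2(0.0981) = 0.328596. H = 0.134348 + 0.328596 = 0.4629

0.4629 bits


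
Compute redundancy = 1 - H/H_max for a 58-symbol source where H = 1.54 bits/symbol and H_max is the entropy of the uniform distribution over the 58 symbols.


H_max = log2(K) = log2(58) = 5.858 bits/symbol. Redundancy = 1 - H/H_max = 1 - 1.54/5.858 = 1 - 0.2629 = 0.7371

0.7371


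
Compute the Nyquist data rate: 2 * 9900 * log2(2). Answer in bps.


Rate = 2 * B * log2(M) = 2 * 9900 * 1.0 = 19800.0

19800.0 bps


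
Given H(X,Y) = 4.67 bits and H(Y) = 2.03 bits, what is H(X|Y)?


H(X|Y) = H(X,Y) - H(Y) = 4.67 - 2.03 = 2.64

2.64 bits


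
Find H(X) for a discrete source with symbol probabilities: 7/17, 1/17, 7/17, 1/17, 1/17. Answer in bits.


H = -sum(p_i * log2(p_i)). Terms: -(7/17)*log2(7/17) = 0.527103; -(1/17)*log2(1/17) = 0.240439; -(7/17)*log2(7/17) = 0.527103; -(1/17)*log2(1/17) = 0.240439; -(1/17)*log2(1/17) = 0.240439. H = 0.527103 + 0.240439 + 0.527103 + 0.240439 + 0.240439 = 1.7755

1.7755 bits


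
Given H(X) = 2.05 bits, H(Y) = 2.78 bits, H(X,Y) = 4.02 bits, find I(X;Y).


I(X;Y) = H(X) + H(Y) - H(X,Y) = 2.05 + 2.78 - 4.02 = 0.81

0.81 bits
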